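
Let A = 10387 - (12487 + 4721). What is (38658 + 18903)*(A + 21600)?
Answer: 850694019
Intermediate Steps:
A = -6821 (A = 10387 - 1*17208 = 10387 - 17208 = -6821)
(38658 + 18903)*(A + 21600) = (38658 + 18903)*(-6821 + 21600) = 57561*14779 = 850694019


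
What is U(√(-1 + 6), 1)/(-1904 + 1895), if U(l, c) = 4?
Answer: -4/9 ≈ -0.44444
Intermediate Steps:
U(√(-1 + 6), 1)/(-1904 + 1895) = 4/(-1904 + 1895) = 4/(-9) = 4*(-⅑) = -4/9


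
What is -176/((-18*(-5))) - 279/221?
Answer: -32003/9945 ≈ -3.2180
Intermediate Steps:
-176/((-18*(-5))) - 279/221 = -176/90 - 279*1/221 = -176*1/90 - 279/221 = -88/45 - 279/221 = -32003/9945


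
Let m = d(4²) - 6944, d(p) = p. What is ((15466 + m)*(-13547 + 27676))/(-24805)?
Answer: -120633402/24805 ≈ -4863.3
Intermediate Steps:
m = -6928 (m = 4² - 6944 = 16 - 6944 = -6928)
((15466 + m)*(-13547 + 27676))/(-24805) = ((15466 - 6928)*(-13547 + 27676))/(-24805) = (8538*14129)*(-1/24805) = 120633402*(-1/24805) = -120633402/24805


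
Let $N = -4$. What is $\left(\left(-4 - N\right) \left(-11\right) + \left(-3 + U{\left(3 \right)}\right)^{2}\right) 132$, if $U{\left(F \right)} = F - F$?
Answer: $1188$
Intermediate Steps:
$U{\left(F \right)} = 0$
$\left(\left(-4 - N\right) \left(-11\right) + \left(-3 + U{\left(3 \right)}\right)^{2}\right) 132 = \left(\left(-4 - -4\right) \left(-11\right) + \left(-3 + 0\right)^{2}\right) 132 = \left(\left(-4 + 4\right) \left(-11\right) + \left(-3\right)^{2}\right) 132 = \left(0 \left(-11\right) + 9\right) 132 = \left(0 + 9\right) 132 = 9 \cdot 132 = 1188$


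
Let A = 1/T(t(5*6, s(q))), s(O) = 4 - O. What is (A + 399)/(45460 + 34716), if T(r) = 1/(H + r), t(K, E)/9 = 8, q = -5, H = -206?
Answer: 265/80176 ≈ 0.0033052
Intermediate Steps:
t(K, E) = 72 (t(K, E) = 9*8 = 72)
T(r) = 1/(-206 + r)
A = -134 (A = 1/(1/(-206 + 72)) = 1/(1/(-134)) = 1/(-1/134) = -134)
(A + 399)/(45460 + 34716) = (-134 + 399)/(45460 + 34716) = 265/80176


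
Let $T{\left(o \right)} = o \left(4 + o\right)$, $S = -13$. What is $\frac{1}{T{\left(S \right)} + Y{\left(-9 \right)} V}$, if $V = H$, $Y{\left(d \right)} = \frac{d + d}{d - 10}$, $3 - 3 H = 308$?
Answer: $\frac{19}{393} \approx 0.048346$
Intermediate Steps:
$H = - \frac{305}{3}$ ($H = 1 - \frac{308}{3} = - \frac{305}{3} \approx -101.67$)
$Y{\left(d \right)} = \frac{2 d}{-10 + d}$
$V = - \frac{305}{3} \approx -101.67$
$\frac{1}{T{\left(S \right)} + Y{\left(-9 \right)} V} = \frac{1}{- 13 \left(4 - 13\right) + 2 \left(-9\right) \frac{1}{-10 - 9} \left(- \frac{305}{3}\right)} = \frac{1}{\left(-13\right) \left(-9\right) + 2 \left(-9\right) \frac{1}{-19} \left(- \frac{305}{3}\right)} = \frac{1}{117 + 2 \left(-9\right) \left(- \frac{1}{19}\right) \left(- \frac{305}{3}\right)} = \frac{1}{117 + \frac{18}{19} \left(- \frac{305}{3}\right)} = \frac{1}{117 - \frac{1830}{19}} = \frac{1}{\frac{393}{19}} = \frac{19}{393}$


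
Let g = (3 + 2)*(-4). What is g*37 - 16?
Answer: -756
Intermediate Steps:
g = -20 (g = 5*(-4) = -20)
g*37 - 16 = -20*37 - 16 = -740 - 16 = -756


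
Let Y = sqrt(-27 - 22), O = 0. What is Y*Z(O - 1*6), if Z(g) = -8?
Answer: -56*I ≈ -56.0*I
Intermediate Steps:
Y = 7*I (Y = sqrt(-49) = 7*I ≈ 7.0*I)
Y*Z(O - 1*6) = (7*I)*(-8) = -56*I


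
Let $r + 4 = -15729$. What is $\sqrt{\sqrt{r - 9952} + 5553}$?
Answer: $\sqrt{5553 + i \sqrt{25685}} \approx 74.526 + 1.075 i$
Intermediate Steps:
$r = -15733$ ($r = -4 - 15729 = -15733$)
$\sqrt{\sqrt{r - 9952} + 5553} = \sqrt{\sqrt{-15733 - 9952} + 5553} = \sqrt{\sqrt{-25685} + 5553} = \sqrt{i \sqrt{25685} + 5553} = \sqrt{5553 + i \sqrt{25685}}$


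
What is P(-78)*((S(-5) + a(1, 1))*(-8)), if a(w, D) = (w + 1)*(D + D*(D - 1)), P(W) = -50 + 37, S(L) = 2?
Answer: 416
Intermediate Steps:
P(W) = -13
a(w, D) = (1 + w)*(D + D*(-1 + D))
P(-78)*((S(-5) + a(1, 1))*(-8)) = -13*(2 + 1**2*(1 + 1))*(-8) = -13*(2 + 1*2)*(-8) = -13*(2 + 2)*(-8) = -52*(-8) = -13*(-32) = 416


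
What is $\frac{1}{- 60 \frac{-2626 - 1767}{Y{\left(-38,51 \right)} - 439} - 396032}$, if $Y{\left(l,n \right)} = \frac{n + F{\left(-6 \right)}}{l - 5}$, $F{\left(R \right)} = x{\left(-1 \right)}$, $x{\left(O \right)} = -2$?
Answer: $- \frac{9463}{3753317786} \approx -2.5212 \cdot 10^{-6}$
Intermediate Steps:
$F{\left(R \right)} = -2$
$Y{\left(l,n \right)} = \frac{-2 + n}{-5 + l}$ ($Y{\left(l,n \right)} = \frac{n - 2}{l - 5} = \frac{-2 + n}{-5 + l}$)
$\frac{1}{- 60 \frac{-2626 - 1767}{Y{\left(-38,51 \right)} - 439} - 396032} = \frac{1}{- 60 \frac{-2626 - 1767}{\frac{-2 + 51}{-5 - 38} - 439} - 396032} = \frac{1}{- 60 \left(- \frac{4393}{\frac{1}{-43} \cdot 49 - 439}\right) - 396032} = \frac{1}{- 60 \left(- \frac{4393}{\left(- \frac{1}{43}\right) 49 - 439}\right) - 396032} = \frac{1}{- 60 \left(- \frac{4393}{- \frac{49}{43} - 439}\right) - 396032} = \frac{1}{- 60 \left(- \frac{4393}{- \frac{18926}{43}}\right) - 396032} = \frac{1}{- 60 \left(\left(-4393\right) \left(- \frac{43}{18926}\right)\right) - 396032} = \frac{1}{\left(-60\right) \frac{188899}{18926} - 396032} = \frac{1}{- \frac{5666970}{9463} - 396032} = \frac{1}{- \frac{3753317786}{9463}} = - \frac{9463}{3753317786}$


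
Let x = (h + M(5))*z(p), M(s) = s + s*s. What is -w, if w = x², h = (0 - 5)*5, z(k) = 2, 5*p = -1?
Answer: -100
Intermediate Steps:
p = -⅕ (p = (⅕)*(-1) = -⅕ ≈ -0.20000)
M(s) = s + s²
h = -25 (h = -5*5 = -25)
x = 10 (x = (-25 + 5*(1 + 5))*2 = (-25 + 5*6)*2 = (-25 + 30)*2 = 5*2 = 10)
w = 100 (w = 10² = 100)
-w = -1*100 = -100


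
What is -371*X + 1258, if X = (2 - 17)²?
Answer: -82217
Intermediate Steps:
X = 225 (X = (-15)² = 225)
-371*X + 1258 = -371*225 + 1258 = -83475 + 1258 = -82217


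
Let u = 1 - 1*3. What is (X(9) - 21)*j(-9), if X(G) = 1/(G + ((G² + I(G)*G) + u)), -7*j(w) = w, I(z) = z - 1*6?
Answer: -21726/805 ≈ -26.989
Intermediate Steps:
I(z) = -6 + z (I(z) = z - 6 = -6 + z)
u = -2 (u = 1 - 3 = -2)
j(w) = -w/7
X(G) = 1/(-2 + G + G² + G*(-6 + G)) (X(G) = 1/(G + ((G² + (-6 + G)*G) - 2)) = 1/(G + ((G² + G*(-6 + G)) - 2)) = 1/(G + (-2 + G² + G*(-6 + G))) = 1/(-2 + G + G² + G*(-6 + G)))
(X(9) - 21)*j(-9) = (1/(-2 - 5*9 + 2*9²) - 21)*(-⅐*(-9)) = (1/(-2 - 45 + 2*81) - 21)*(9/7) = (1/(-2 - 45 + 162) - 21)*(9/7) = (1/115 - 21)*(9/7) = -2414/115*9/7 = -21726/805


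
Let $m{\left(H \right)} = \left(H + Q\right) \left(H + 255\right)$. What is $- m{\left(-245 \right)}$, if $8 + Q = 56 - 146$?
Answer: $3430$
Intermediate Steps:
$Q = -98$ ($Q = -8 + \left(56 - 146\right) = -8 - 90 = -98$)
$m{\left(H \right)} = \left(-98 + H\right) \left(255 + H\right)$ ($m{\left(H \right)} = \left(H - 98\right) \left(H + 255\right) = \left(-98 + H\right) \left(255 + H\right)$)
$- m{\left(-245 \right)} = - (-24990 + \left(-245\right)^{2} + 157 \left(-245\right)) = - (-24990 + 60025 - 38465) = \left(-1\right) \left(-3430\right) = 3430$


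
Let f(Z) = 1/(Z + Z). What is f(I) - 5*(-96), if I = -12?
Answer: 11519/24 ≈ 479.96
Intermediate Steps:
f(Z) = 1/(2*Z)
f(I) - 5*(-96) = (½)/(-12) - 5*(-96) = (½)*(-1/12) + 480 = -1/24 + 480 = 11519/24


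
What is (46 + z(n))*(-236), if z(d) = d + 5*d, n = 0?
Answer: -10856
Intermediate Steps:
z(d) = 6*d
(46 + z(n))*(-236) = (46 + 6*0)*(-236) = (46 + 0)*(-236) = 46*(-236) = -10856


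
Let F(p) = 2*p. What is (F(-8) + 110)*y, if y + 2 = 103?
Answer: 9494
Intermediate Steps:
y = 101 (y = -2 + 103 = 101)
(F(-8) + 110)*y = (2*(-8) + 110)*101 = (-16 + 110)*101 = 94*101 = 9494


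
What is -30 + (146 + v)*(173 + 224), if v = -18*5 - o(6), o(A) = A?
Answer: 19820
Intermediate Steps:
v = -96 (v = -18*5 - 1*6 = -90 - 6 = -96)
-30 + (146 + v)*(173 + 224) = -30 + (146 - 96)*(173 + 224) = -30 + 50*397 = -30 + 19850 = 19820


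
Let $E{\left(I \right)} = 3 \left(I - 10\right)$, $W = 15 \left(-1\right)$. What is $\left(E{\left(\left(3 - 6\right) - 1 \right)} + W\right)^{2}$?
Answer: $3249$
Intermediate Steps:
$W = -15$
$E{\left(I \right)} = -30 + 3 I$ ($E{\left(I \right)} = 3 \left(-10 + I\right) = -30 + 3 I$)
$\left(E{\left(\left(3 - 6\right) - 1 \right)} + W\right)^{2} = \left(\left(-30 + 3 \left(\left(3 - 6\right) - 1\right)\right) - 15\right)^{2} = \left(\left(-30 + 3 \left(-3 - 1\right)\right) - 15\right)^{2} = \left(\left(-30 + 3 \left(-4\right)\right) - 15\right)^{2} = \left(\left(-30 - 12\right) - 15\right)^{2} = \left(-42 - 15\right)^{2} = \left(-57\right)^{2} = 3249$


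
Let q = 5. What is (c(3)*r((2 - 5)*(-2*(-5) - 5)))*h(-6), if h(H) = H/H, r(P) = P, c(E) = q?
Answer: -75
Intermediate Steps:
c(E) = 5
h(H) = 1
(c(3)*r((2 - 5)*(-2*(-5) - 5)))*h(-6) = (5*((2 - 5)*(-2*(-5) - 5)))*1 = (5*(-3*(10 - 5)))*1 = (5*(-3*5))*1 = (5*(-15))*1 = -75*1 = -75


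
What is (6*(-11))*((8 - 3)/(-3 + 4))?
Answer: -330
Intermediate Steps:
(6*(-11))*((8 - 3)/(-3 + 4)) = -330/1 = -330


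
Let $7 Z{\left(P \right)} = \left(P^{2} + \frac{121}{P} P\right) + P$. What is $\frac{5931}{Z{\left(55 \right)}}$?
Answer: $\frac{13839}{1067} \approx 12.97$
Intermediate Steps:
$Z{\left(P \right)} = \frac{121}{7} + \frac{P}{7} + \frac{P^{2}}{7}$ ($Z{\left(P \right)} = \frac{\left(P^{2} + \frac{121}{P} P\right) + P}{7} = \frac{\left(P^{2} + 121\right) + P}{7} = \frac{\left(121 + P^{2}\right) + P}{7} = \frac{121 + P + P^{2}}{7} = \frac{121}{7} + \frac{P}{7} + \frac{P^{2}}{7}$)
$\frac{5931}{Z{\left(55 \right)}} = \frac{5931}{\frac{121}{7} + \frac{1}{7} \cdot 55 + \frac{55^{2}}{7}} = \frac{5931}{\frac{121}{7} + \frac{55}{7} + \frac{1}{7} \cdot 3025} = \frac{5931}{\frac{121}{7} + \frac{55}{7} + \frac{3025}{7}} = \frac{5931}{\frac{3201}{7}} = 5931 \cdot \frac{7}{3201} = \frac{13839}{1067}$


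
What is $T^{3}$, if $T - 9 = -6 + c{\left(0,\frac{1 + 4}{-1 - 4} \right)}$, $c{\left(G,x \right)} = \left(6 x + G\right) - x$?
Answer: $-8$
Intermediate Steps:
$c{\left(G,x \right)} = G + 5 x$ ($c{\left(G,x \right)} = \left(G + 6 x\right) - x = G + 5 x$)
$T = -2$ ($T = 9 - \left(6 - 5 \frac{1 + 4}{-1 - 4}\right) = 9 - \left(6 - 5 \frac{5}{-5}\right) = 9 - \left(6 - 5 \cdot 5 \left(- \frac{1}{5}\right)\right) = 9 + \left(-6 + \left(0 + 5 \left(-1\right)\right)\right) = 9 + \left(-6 + \left(0 - 5\right)\right) = 9 - 11 = -2$)
$T^{3} = \left(-2\right)^{3} = -8$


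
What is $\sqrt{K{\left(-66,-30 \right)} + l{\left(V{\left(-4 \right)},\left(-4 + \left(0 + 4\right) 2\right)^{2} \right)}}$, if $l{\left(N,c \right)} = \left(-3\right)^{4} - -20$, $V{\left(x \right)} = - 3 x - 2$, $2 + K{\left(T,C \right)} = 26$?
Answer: $5 \sqrt{5} \approx 11.18$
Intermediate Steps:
$K{\left(T,C \right)} = 24$ ($K{\left(T,C \right)} = -2 + 26 = 24$)
$V{\left(x \right)} = -2 - 3 x$
$l{\left(N,c \right)} = 101$ ($l{\left(N,c \right)} = 81 + 20 = 101$)
$\sqrt{K{\left(-66,-30 \right)} + l{\left(V{\left(-4 \right)},\left(-4 + \left(0 + 4\right) 2\right)^{2} \right)}} = \sqrt{24 + 101} = \sqrt{125} = 5 \sqrt{5}$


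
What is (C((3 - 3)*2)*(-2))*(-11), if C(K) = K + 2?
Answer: 44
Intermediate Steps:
C(K) = 2 + K
(C((3 - 3)*2)*(-2))*(-11) = ((2 + (3 - 3)*2)*(-2))*(-11) = ((2 + 0*2)*(-2))*(-11) = ((2 + 0)*(-2))*(-11) = (2*(-2))*(-11) = -4*(-11) = 44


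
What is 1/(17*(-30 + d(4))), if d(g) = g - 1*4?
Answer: -1/510 ≈ -0.0019608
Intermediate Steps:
d(g) = -4 + g (d(g) = g - 4 = -4 + g)
1/(17*(-30 + d(4))) = 1/(17*(-30 + (-4 + 4))) = 1/(17*(-30 + 0)) = 1/(17*(-30)) = 1/(-510) = -1/510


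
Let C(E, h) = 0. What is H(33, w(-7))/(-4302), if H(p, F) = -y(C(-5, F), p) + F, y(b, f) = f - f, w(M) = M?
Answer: 7/4302 ≈ 0.0016272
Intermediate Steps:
y(b, f) = 0
H(p, F) = F (H(p, F) = -1*0 + F = 0 + F = F)
H(33, w(-7))/(-4302) = -7/(-4302) = -7*(-1/4302) = 7/4302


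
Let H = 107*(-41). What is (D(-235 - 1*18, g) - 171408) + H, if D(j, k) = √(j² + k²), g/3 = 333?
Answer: -175795 + √1062010 ≈ -1.7476e+5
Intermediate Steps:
g = 999 (g = 3*333 = 999)
H = -4387
(D(-235 - 1*18, g) - 171408) + H = (√((-235 - 1*18)² + 999²) - 171408) - 4387 = (√((-235 - 18)² + 998001) - 171408) - 4387 = (√((-253)² + 998001) - 171408) - 4387 = (√(64009 + 998001) - 171408) - 4387 = (√1062010 - 171408) - 4387 = (-171408 + √1062010) - 4387 = -175795 + √1062010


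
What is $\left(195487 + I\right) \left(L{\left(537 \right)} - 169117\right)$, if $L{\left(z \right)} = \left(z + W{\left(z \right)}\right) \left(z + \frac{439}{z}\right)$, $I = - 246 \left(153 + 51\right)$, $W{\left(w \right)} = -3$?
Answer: $\frac{3071106916943}{179} \approx 1.7157 \cdot 10^{10}$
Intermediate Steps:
$I = -50184$ ($I = \left(-246\right) 204 = -50184$)
$L{\left(z \right)} = \left(-3 + z\right) \left(z + \frac{439}{z}\right)$ ($L{\left(z \right)} = \left(z - 3\right) \left(z + \frac{439}{z}\right) = \left(-3 + z\right) \left(z + \frac{439}{z}\right)$)
$\left(195487 + I\right) \left(L{\left(537 \right)} - 169117\right) = \left(195487 - 50184\right) \left(\left(439 + 537^{2} - \frac{1317}{537} - 1611\right) - 169117\right) = 145303 \left(\left(439 + 288369 - \frac{439}{179} - 1611\right) - 169117\right) = 145303 \left(\frac{51407824}{179} - 169117\right) = 145303 \cdot \frac{21135881}{179} = \frac{3071106916943}{179}$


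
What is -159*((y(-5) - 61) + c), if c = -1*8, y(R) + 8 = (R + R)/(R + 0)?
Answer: 11925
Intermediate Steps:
y(R) = -6 (y(R) = -8 + (R + R)/(R + 0) = -8 + (2*R)/R = -8 + 2 = -6)
c = -8
-159*((y(-5) - 61) + c) = -159*((-6 - 61) - 8) = -159*(-67 - 8) = -159*(-75) = 11925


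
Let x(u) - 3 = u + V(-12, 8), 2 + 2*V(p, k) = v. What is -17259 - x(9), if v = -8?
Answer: -17266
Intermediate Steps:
V(p, k) = -5 (V(p, k) = -1 + (½)*(-8) = -1 - 4 = -5)
x(u) = -2 + u (x(u) = 3 + (u - 5) = 3 + (-5 + u) = -2 + u)
-17259 - x(9) = -17259 - (-2 + 9) = -17259 - 1*7 = -17259 - 7 = -17266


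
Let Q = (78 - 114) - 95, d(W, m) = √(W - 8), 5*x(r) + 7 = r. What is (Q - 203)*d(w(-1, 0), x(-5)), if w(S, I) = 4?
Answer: -668*I ≈ -668.0*I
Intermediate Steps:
x(r) = -7/5 + r/5
d(W, m) = √(-8 + W)
Q = -131 (Q = -36 - 95 = -131)
(Q - 203)*d(w(-1, 0), x(-5)) = (-131 - 203)*√(-8 + 4) = -668*I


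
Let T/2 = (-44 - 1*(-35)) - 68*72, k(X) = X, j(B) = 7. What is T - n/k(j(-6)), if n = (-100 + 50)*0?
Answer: -9810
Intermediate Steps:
n = 0 (n = -50*0 = 0)
T = -9810 (T = 2*((-44 - 1*(-35)) - 68*72) = 2*((-44 + 35) - 4896) = 2*(-9 - 4896) = 2*(-4905) = -9810)
T - n/k(j(-6)) = -9810 - 0/7 = -9810 - 1*0 = -9810 + 0 = -9810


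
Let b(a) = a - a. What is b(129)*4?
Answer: 0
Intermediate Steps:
b(a) = 0
b(129)*4 = 0*4 = 0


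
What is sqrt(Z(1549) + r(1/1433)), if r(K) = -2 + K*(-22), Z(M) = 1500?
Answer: 2*sqrt(769023749)/1433 ≈ 38.704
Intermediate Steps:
r(K) = -2 - 22*K
sqrt(Z(1549) + r(1/1433)) = sqrt(1500 + (-2 - 22/1433)) = sqrt(1500 - 2888/1433) = sqrt(2146612/1433) = 2*sqrt(769023749)/1433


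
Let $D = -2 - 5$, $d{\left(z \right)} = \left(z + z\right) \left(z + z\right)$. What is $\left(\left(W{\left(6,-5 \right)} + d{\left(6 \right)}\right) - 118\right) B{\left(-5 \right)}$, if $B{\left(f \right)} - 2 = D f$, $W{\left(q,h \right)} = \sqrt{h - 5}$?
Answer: $962 + 37 i \sqrt{10} \approx 962.0 + 117.0 i$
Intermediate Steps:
$d{\left(z \right)} = 4 z^{2}$ ($d{\left(z \right)} = 2 z 2 z = 4 z^{2}$)
$W{\left(q,h \right)} = \sqrt{-5 + h}$
$D = -7$
$B{\left(f \right)} = 2 - 7 f$
$\left(\left(W{\left(6,-5 \right)} + d{\left(6 \right)}\right) - 118\right) B{\left(-5 \right)} = \left(\left(\sqrt{-5 - 5} + 4 \cdot 6^{2}\right) - 118\right) \left(2 - -35\right) = \left(\left(\sqrt{-10} + 4 \cdot 36\right) - 118\right) \left(2 + 35\right) = \left(\left(i \sqrt{10} + 144\right) - 118\right) 37 = \left(\left(144 + i \sqrt{10}\right) - 118\right) 37 = \left(26 + i \sqrt{10}\right) 37 = 962 + 37 i \sqrt{10}$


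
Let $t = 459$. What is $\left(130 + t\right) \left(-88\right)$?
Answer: $-51832$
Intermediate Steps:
$\left(130 + t\right) \left(-88\right) = \left(130 + 459\right) \left(-88\right) = 589 \left(-88\right) = -51832$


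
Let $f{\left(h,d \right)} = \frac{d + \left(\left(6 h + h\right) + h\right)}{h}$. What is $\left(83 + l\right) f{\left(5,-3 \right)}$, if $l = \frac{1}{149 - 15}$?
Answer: $\frac{411551}{670} \approx 614.25$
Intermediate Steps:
$l = \frac{1}{134} \approx 0.0074627$
$f{\left(h,d \right)} = \frac{d + 8 h}{h}$ ($f{\left(h,d \right)} = \frac{d + \left(7 h + h\right)}{h} = \frac{d + 8 h}{h}$)
$\left(83 + l\right) f{\left(5,-3 \right)} = \left(83 + \frac{1}{134}\right) \left(8 - \frac{3}{5}\right) = \frac{11123 \left(8 - \frac{3}{5}\right)}{134} = \frac{11123}{134} \cdot \frac{37}{5} = \frac{411551}{670}$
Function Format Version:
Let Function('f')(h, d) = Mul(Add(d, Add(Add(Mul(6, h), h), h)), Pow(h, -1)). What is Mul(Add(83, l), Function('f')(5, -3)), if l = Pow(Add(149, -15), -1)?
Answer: Rational(411551, 670) ≈ 614.25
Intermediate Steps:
l = Rational(1, 134) (l = Pow(134, -1) = Rational(1, 134) ≈ 0.0074627)
Function('f')(h, d) = Mul(Pow(h, -1), Add(d, Mul(8, h))) (Function('f')(h, d) = Mul(Add(d, Add(Mul(7, h), h)), Pow(h, -1)) = Mul(Add(d, Mul(8, h)), Pow(h, -1)) = Mul(Pow(h, -1), Add(d, Mul(8, h))))
Mul(Add(83, l), Function('f')(5, -3)) = Mul(Add(83, Rational(1, 134)), Add(8, Mul(-3, Pow(5, -1)))) = Mul(Rational(11123, 134), Add(8, Mul(-3, Rational(1, 5)))) = Mul(Rational(11123, 134), Add(8, Rational(-3, 5))) = Mul(Rational(11123, 134), Rational(37, 5)) = Rational(411551, 670)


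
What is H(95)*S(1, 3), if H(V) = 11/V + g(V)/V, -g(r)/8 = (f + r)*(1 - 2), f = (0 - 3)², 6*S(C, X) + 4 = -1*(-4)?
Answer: 0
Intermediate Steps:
S(C, X) = 0 (S(C, X) = -⅔ + (-1*(-4))/6 = -⅔ + (⅙)*4 = -⅔ + ⅔ = 0)
f = 9 (f = (-3)² = 9)
g(r) = 72 + 8*r (g(r) = -8*(9 + r)*(1 - 2) = -8*(9 + r)*(-1) = -8*(-9 - r) = 72 + 8*r)
H(V) = 11/V + (72 + 8*V)/V
H(95)*S(1, 3) = (8 + 83/95)*0 = (843/95)*0 = 0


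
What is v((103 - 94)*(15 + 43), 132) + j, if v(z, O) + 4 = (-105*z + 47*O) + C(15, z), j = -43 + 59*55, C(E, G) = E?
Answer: -45393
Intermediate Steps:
j = 3202 (j = -43 + 3245 = 3202)
v(z, O) = 11 - 105*z + 47*O (v(z, O) = -4 + ((-105*z + 47*O) + 15) = -4 + (15 - 105*z + 47*O) = 11 - 105*z + 47*O)
v((103 - 94)*(15 + 43), 132) + j = (11 - 105*(103 - 94)*(15 + 43) + 47*132) + 3202 = (11 - 945*58 + 6204) + 3202 = (11 - 105*522 + 6204) + 3202 = (11 - 54810 + 6204) + 3202 = -48595 + 3202 = -45393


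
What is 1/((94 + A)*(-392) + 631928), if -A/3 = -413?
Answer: 1/109392 ≈ 9.1414e-6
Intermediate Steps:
A = 1239 (A = -3*(-413) = 1239)
1/((94 + A)*(-392) + 631928) = 1/((94 + 1239)*(-392) + 631928) = 1/(1333*(-392) + 631928) = 1/(-522536 + 631928) = 1/109392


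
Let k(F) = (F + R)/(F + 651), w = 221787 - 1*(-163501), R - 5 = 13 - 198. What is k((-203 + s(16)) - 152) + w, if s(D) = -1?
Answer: 113659424/295 ≈ 3.8529e+5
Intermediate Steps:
R = -180 (R = 5 + (13 - 198) = 5 - 185 = -180)
w = 385288 (w = 221787 + 163501 = 385288)
k(F) = (-180 + F)/(651 + F) (k(F) = (F - 180)/(F + 651) = (-180 + F)/(651 + F))
k((-203 + s(16)) - 152) + w = (-180 + ((-203 - 1) - 152))/(651 + ((-203 - 1) - 152)) + 385288 = (-180 + (-204 - 152))/(651 + (-204 - 152)) + 385288 = (-180 - 356)/(651 - 356) + 385288 = -536/295 + 385288 = 113659424/295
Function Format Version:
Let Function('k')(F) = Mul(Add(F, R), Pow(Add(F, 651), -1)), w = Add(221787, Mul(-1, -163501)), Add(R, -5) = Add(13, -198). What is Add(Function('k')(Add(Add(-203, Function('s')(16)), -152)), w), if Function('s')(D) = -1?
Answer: Rational(113659424, 295) ≈ 3.8529e+5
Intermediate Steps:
R = -180 (R = Add(5, Add(13, -198)) = Add(5, -185) = -180)
w = 385288 (w = Add(221787, 163501) = 385288)
Function('k')(F) = Mul(Pow(Add(651, F), -1), Add(-180, F)) (Function('k')(F) = Mul(Add(F, -180), Pow(Add(F, 651), -1)) = Mul(Add(-180, F), Pow(Add(651, F), -1)) = Mul(Pow(Add(651, F), -1), Add(-180, F)))
Add(Function('k')(Add(Add(-203, Function('s')(16)), -152)), w) = Add(Mul(Pow(Add(651, Add(Add(-203, -1), -152)), -1), Add(-180, Add(Add(-203, -1), -152))), 385288) = Add(Mul(Pow(Add(651, Add(-204, -152)), -1), Add(-180, Add(-204, -152))), 385288) = Add(Mul(Pow(Add(651, -356), -1), Add(-180, -356)), 385288) = Add(Mul(Pow(295, -1), -536), 385288) = Add(Mul(Rational(1, 295), -536), 385288) = Add(Rational(-536, 295), 385288) = Rational(113659424, 295)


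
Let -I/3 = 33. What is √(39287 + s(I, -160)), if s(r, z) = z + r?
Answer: 2*√9757 ≈ 197.56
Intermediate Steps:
I = -99 (I = -3*33 = -99)
s(r, z) = r + z
√(39287 + s(I, -160)) = √(39287 + (-99 - 160)) = √(39287 - 259) = √39028 = 2*√9757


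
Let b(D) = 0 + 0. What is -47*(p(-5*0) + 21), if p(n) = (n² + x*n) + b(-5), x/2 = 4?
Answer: -987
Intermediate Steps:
x = 8 (x = 2*4 = 8)
b(D) = 0
p(n) = n² + 8*n (p(n) = (n² + 8*n) + 0 = n² + 8*n)
-47*(p(-5*0) + 21) = -47*((-5*0)*(8 - 5*0) + 21) = -47*(0*(8 + 0) + 21) = -47*(0*8 + 21) = -47*(0 + 21) = -47*21 = -987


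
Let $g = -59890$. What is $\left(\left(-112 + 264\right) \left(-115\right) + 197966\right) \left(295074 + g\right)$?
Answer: $42447419424$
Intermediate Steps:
$\left(\left(-112 + 264\right) \left(-115\right) + 197966\right) \left(295074 + g\right) = \left(\left(-112 + 264\right) \left(-115\right) + 197966\right) \left(295074 - 59890\right) = \left(152 \left(-115\right) + 197966\right) 235184 = \left(-17480 + 197966\right) 235184 = 180486 \cdot 235184 = 42447419424$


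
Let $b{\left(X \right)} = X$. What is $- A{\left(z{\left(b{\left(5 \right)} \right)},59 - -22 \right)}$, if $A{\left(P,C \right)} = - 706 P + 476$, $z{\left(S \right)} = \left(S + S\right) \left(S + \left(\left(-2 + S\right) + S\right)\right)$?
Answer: $91304$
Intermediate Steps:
$z{\left(S \right)} = 2 S \left(-2 + 3 S\right)$ ($z{\left(S \right)} = 2 S \left(S + \left(-2 + 2 S\right)\right) = 2 S \left(-2 + 3 S\right)$)
$A{\left(P,C \right)} = 476 - 706 P$
$- A{\left(z{\left(b{\left(5 \right)} \right)},59 - -22 \right)} = - (476 - 706 \cdot 2 \cdot 5 \left(-2 + 3 \cdot 5\right)) = - (476 - 706 \cdot 2 \cdot 5 \left(-2 + 15\right)) = - (476 - 706 \cdot 2 \cdot 5 \cdot 13) = - (476 - 91780) = \left(-1\right) \left(-91304\right) = 91304$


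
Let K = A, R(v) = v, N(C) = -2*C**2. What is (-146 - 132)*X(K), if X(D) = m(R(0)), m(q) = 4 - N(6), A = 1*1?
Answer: -21128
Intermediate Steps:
A = 1
m(q) = 76 (m(q) = 4 - (-2)*6**2 = 4 - (-2)*36 = 4 - 1*(-72) = 4 + 72 = 76)
K = 1
X(D) = 76
(-146 - 132)*X(K) = (-146 - 132)*76 = -278*76 = -21128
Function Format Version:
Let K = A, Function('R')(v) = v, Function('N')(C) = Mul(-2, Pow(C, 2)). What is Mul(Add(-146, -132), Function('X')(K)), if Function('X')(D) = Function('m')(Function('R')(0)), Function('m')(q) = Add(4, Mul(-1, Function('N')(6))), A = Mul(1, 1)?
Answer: -21128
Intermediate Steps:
A = 1
Function('m')(q) = 76 (Function('m')(q) = Add(4, Mul(-1, Mul(-2, Pow(6, 2)))) = Add(4, Mul(-1, Mul(-2, 36))) = Add(4, Mul(-1, -72)) = Add(4, 72) = 76)
K = 1
Function('X')(D) = 76
Mul(Add(-146, -132), Function('X')(K)) = Mul(Add(-146, -132), 76) = Mul(-278, 76) = -21128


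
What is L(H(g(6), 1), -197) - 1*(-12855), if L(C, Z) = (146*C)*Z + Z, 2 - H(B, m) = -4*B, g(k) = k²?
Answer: -4186594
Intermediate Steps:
H(B, m) = 2 + 4*B (H(B, m) = 2 - (-4)*B = 2 + 4*B)
L(C, Z) = Z + 146*C*Z (L(C, Z) = 146*C*Z + Z = Z + 146*C*Z)
L(H(g(6), 1), -197) - 1*(-12855) = -197*(1 + 146*(2 + 4*6²)) - 1*(-12855) = -197*(1 + 146*(2 + 4*36)) + 12855 = -197*(1 + 146*(2 + 144)) + 12855 = -197*(1 + 146*146) + 12855 = -197*(1 + 21316) + 12855 = -197*21317 + 12855 = -4199449 + 12855 = -4186594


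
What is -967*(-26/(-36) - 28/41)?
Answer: -28043/738 ≈ -37.999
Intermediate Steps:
-967*(-26/(-36) - 28/41) = -967*(-26*(-1/36) - 28*1/41) = -967*(13/18 - 28/41) = -967*29/738 = -28043/738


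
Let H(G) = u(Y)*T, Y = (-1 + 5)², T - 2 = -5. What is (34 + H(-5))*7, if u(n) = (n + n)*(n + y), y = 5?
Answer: -13874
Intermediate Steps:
T = -3 (T = 2 - 5 = -3)
Y = 16 (Y = 4² = 16)
u(n) = 2*n*(5 + n) (u(n) = (n + n)*(n + 5) = (2*n)*(5 + n) = 2*n*(5 + n))
H(G) = -2016 (H(G) = (2*16*(5 + 16))*(-3) = (2*16*21)*(-3) = 672*(-3) = -2016)
(34 + H(-5))*7 = (34 - 2016)*7 = -1982*7 = -13874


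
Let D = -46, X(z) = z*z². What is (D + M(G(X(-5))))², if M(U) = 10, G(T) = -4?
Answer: 1296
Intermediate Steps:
X(z) = z³
(D + M(G(X(-5))))² = (-46 + 10)² = (-36)² = 1296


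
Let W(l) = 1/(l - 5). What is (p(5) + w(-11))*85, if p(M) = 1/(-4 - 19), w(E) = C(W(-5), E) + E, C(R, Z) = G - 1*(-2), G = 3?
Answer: -11815/23 ≈ -513.70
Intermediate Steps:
W(l) = 1/(-5 + l)
C(R, Z) = 5 (C(R, Z) = 3 - 1*(-2) = 3 + 2 = 5)
w(E) = 5 + E
p(M) = -1/23 (p(M) = 1/(-23) = -1/23)
(p(5) + w(-11))*85 = (-1/23 + (5 - 11))*85 = (-1/23 - 6)*85 = -139/23*85 = -11815/23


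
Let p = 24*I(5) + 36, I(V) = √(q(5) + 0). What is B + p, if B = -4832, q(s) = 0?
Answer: -4796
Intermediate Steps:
I(V) = 0 (I(V) = √(0 + 0) = √0 = 0)
p = 36 (p = 24*0 + 36 = 0 + 36 = 36)
B + p = -4832 + 36 = -4796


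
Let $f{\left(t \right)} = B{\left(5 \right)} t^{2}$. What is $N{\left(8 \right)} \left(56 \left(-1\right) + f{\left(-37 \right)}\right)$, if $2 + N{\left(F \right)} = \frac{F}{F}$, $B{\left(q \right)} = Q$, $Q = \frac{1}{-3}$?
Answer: $\frac{1537}{3} \approx 512.33$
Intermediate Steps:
$Q = - \frac{1}{3} \approx -0.33333$
$B{\left(q \right)} = - \frac{1}{3}$
$f{\left(t \right)} = - \frac{t^{2}}{3}$
$N{\left(F \right)} = -1$ ($N{\left(F \right)} = -2 + \frac{F}{F} = -2 + 1 = -1$)
$N{\left(8 \right)} \left(56 \left(-1\right) + f{\left(-37 \right)}\right) = - (56 \left(-1\right) - \frac{\left(-37\right)^{2}}{3}) = - (-56 - \frac{1369}{3}) = \left(-1\right) \left(- \frac{1537}{3}\right) = \frac{1537}{3}$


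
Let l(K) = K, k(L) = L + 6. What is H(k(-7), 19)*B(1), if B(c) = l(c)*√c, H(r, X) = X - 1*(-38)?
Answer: 57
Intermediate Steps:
k(L) = 6 + L
H(r, X) = 38 + X (H(r, X) = X + 38 = 38 + X)
B(c) = c^(3/2) (B(c) = c*√c = c^(3/2))
H(k(-7), 19)*B(1) = (38 + 19)*1^(3/2) = 57*1 = 57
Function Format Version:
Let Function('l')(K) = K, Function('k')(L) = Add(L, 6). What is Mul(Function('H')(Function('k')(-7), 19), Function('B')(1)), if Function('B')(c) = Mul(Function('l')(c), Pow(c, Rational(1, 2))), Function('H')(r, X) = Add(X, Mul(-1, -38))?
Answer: 57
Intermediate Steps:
Function('k')(L) = Add(6, L)
Function('H')(r, X) = Add(38, X) (Function('H')(r, X) = Add(X, 38) = Add(38, X))
Function('B')(c) = Pow(c, Rational(3, 2)) (Function('B')(c) = Mul(c, Pow(c, Rational(1, 2))) = Pow(c, Rational(3, 2)))
Mul(Function('H')(Function('k')(-7), 19), Function('B')(1)) = Mul(Add(38, 19), Pow(1, Rational(3, 2))) = Mul(57, 1) = 57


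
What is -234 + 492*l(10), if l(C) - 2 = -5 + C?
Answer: 3210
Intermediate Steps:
l(C) = -3 + C (l(C) = 2 + (-5 + C) = -3 + C)
-234 + 492*l(10) = -234 + 492*(-3 + 10) = -234 + 492*7 = -234 + 3444 = 3210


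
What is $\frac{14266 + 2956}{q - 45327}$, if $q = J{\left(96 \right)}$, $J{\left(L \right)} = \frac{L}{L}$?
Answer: $- \frac{8611}{22663} \approx -0.37996$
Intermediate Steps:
$J{\left(L \right)} = 1$
$q = 1$
$\frac{14266 + 2956}{q - 45327} = \frac{14266 + 2956}{1 - 45327} = \frac{17222}{-45326} = 17222 \left(- \frac{1}{45326}\right) = - \frac{8611}{22663}$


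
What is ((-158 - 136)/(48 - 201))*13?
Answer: 1274/51 ≈ 24.980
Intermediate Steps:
((-158 - 136)/(48 - 201))*13 = -294/(-153)*13 = -294*(-1/153)*13 = (98/51)*13 = 1274/51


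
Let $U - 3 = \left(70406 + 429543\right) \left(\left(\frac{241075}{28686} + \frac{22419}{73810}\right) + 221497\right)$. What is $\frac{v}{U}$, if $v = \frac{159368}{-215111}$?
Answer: $- \frac{10544751355215}{1576189629551094986861498} \approx -6.69 \cdot 10^{-12}$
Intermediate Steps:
$v = - \frac{159368}{215111}$ ($v = 159368 \left(- \frac{1}{215111}\right) = - \frac{159368}{215111} \approx -0.74086$)
$U = \frac{58618652864840756144}{529328415}$ ($U = 3 + \left(70406 + 429543\right) \left(\left(\frac{241075}{28686} + \frac{22419}{73810}\right) + 221497\right) = 3 + 499949 \left(\left(241075 \cdot \frac{1}{28686} + 22419 \cdot \frac{1}{73810}\right) + 221497\right) = 3 + 499949 \left(\left(\frac{241075}{28686} + \frac{22419}{73810}\right) + 221497\right) = 3 + 499949 \left(\frac{4609214296}{529328415} + 221497\right) = 3 + 499949 \cdot \frac{117249265151551}{529328415} = 3 + \frac{58618652863252770899}{529328415} = \frac{58618652864840756144}{529328415} \approx 1.1074 \cdot 10^{11}$)
$\frac{v}{U} = - \frac{159368}{215111 \cdot \frac{58618652864840756144}{529328415}} = \left(- \frac{159368}{215111}\right) \frac{529328415}{58618652864840756144} = - \frac{10544751355215}{1576189629551094986861498}$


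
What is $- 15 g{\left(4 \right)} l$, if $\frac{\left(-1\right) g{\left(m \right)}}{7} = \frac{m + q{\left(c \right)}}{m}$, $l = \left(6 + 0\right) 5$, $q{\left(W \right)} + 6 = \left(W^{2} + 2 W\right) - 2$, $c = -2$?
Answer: $-3150$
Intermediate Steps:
$q{\left(W \right)} = -8 + W^{2} + 2 W$ ($q{\left(W \right)} = -6 - \left(2 - W^{2} - 2 W\right) = -6 + \left(-2 + W^{2} + 2 W\right) = -8 + W^{2} + 2 W$)
$l = 30$ ($l = 6 \cdot 5 = 30$)
$g{\left(m \right)} = - \frac{7 \left(-8 + m\right)}{m}$ ($g{\left(m \right)} = - 7 \frac{m + \left(-8 + \left(-2\right)^{2} + 2 \left(-2\right)\right)}{m} = - 7 \frac{m - 8}{m} = - 7 \frac{-8 + m}{m} = - \frac{7 \left(-8 + m\right)}{m}$)
$- 15 g{\left(4 \right)} l = - 15 \left(-7 + \frac{56}{4}\right) 30 = - 15 \left(-7 + 56 \cdot \frac{1}{4}\right) 30 = - 15 \left(-7 + 14\right) 30 = \left(-15\right) 7 \cdot 30 = \left(-105\right) 30 = -3150$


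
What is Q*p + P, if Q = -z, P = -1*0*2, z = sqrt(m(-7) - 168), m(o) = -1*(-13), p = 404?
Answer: -404*I*sqrt(155) ≈ -5029.8*I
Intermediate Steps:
m(o) = 13
z = I*sqrt(155) (z = sqrt(13 - 168) = sqrt(-155) = I*sqrt(155) ≈ 12.45*I)
P = 0 (P = 0*2 = 0)
Q = -I*sqrt(155) ≈ -12.45*I
Q*p + P = -I*sqrt(155)*404 + 0 = -404*I*sqrt(155) + 0 = -404*I*sqrt(155)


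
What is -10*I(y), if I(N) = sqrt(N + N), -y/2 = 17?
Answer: -20*I*sqrt(17) ≈ -82.462*I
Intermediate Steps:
y = -34 (y = -2*17 = -34)
I(N) = sqrt(2)*sqrt(N) (I(N) = sqrt(2*N) = sqrt(2)*sqrt(N))
-10*I(y) = -10*sqrt(2)*sqrt(-34) = -10*sqrt(2)*I*sqrt(34) = -20*I*sqrt(17)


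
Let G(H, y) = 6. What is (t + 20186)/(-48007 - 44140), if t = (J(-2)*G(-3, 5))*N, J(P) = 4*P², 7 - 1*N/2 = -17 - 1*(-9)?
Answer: -23066/92147 ≈ -0.25032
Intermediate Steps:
N = 30 (N = 14 - 2*(-17 - 1*(-9)) = 14 - 2*(-17 + 9) = 14 - 2*(-8) = 14 + 16 = 30)
t = 2880 (t = ((4*(-2)²)*6)*30 = ((4*4)*6)*30 = (16*6)*30 = 96*30 = 2880)
(t + 20186)/(-48007 - 44140) = (2880 + 20186)/(-48007 - 44140) = 23066/(-92147) = 23066*(-1/92147) = -23066/92147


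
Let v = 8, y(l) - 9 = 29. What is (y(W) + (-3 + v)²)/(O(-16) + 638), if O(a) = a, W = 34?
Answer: 63/622 ≈ 0.10129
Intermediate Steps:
y(l) = 38 (y(l) = 9 + 29 = 38)
(y(W) + (-3 + v)²)/(O(-16) + 638) = (38 + (-3 + 8)²)/(-16 + 638) = (38 + 5²)/622 = (38 + 25)*(1/622) = 63*(1/622) = 63/622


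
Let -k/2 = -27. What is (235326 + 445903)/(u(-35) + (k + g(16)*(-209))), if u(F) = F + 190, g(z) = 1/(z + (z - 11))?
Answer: 14305809/4180 ≈ 3422.4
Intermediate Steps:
k = 54 (k = -2*(-27) = 54)
g(z) = 1/(-11 + 2*z) (g(z) = 1/(z + (-11 + z)) = 1/(-11 + 2*z))
u(F) = 190 + F
(235326 + 445903)/(u(-35) + (k + g(16)*(-209))) = (235326 + 445903)/((190 - 35) + (54 - 209/(-11 + 2*16))) = 681229/(155 + (54 - 209/(-11 + 32))) = 681229/(155 + (54 - 209/21)) = 681229/(155 + 925/21) = 681229/(4180/21) = 681229*(21/4180) = 14305809/4180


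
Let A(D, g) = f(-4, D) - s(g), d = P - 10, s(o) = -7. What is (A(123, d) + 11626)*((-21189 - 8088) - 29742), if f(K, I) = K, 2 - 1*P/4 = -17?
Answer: -686331951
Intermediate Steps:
P = 76 (P = 8 - 4*(-17) = 8 + 68 = 76)
d = 66 (d = 76 - 10 = 66)
A(D, g) = 3 (A(D, g) = -4 - 1*(-7) = -4 + 7 = 3)
(A(123, d) + 11626)*((-21189 - 8088) - 29742) = (3 + 11626)*((-21189 - 8088) - 29742) = 11629*(-29277 - 29742) = 11629*(-59019) = -686331951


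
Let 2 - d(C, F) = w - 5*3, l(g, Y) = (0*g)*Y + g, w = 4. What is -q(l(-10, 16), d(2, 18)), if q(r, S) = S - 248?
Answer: 235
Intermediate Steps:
l(g, Y) = g (l(g, Y) = 0*Y + g = 0 + g = g)
d(C, F) = 13 (d(C, F) = 2 - (4 - 5*3) = 2 - (4 - 15) = 2 - 1*(-11) = 2 + 11 = 13)
q(r, S) = -248 + S
-q(l(-10, 16), d(2, 18)) = -(-248 + 13) = -1*(-235) = 235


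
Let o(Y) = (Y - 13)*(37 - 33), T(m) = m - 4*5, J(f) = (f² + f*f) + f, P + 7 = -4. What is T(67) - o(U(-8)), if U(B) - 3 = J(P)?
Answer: -837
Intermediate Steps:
P = -11 (P = -7 - 4 = -11)
J(f) = f + 2*f² (J(f) = (f² + f²) + f = 2*f² + f = f + 2*f²)
T(m) = -20 + m (T(m) = m - 20 = -20 + m)
U(B) = 234 (U(B) = 3 - 11*(1 + 2*(-11)) = 3 - 11*(1 - 22) = 3 - 11*(-21) = 3 + 231 = 234)
o(Y) = -52 + 4*Y (o(Y) = (-13 + Y)*4 = -52 + 4*Y)
T(67) - o(U(-8)) = (-20 + 67) - (-52 + 4*234) = 47 - (-52 + 936) = 47 - 1*884 = 47 - 884 = -837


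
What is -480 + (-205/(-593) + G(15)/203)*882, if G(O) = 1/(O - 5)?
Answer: -15017991/85985 ≈ -174.66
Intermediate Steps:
G(O) = 1/(-5 + O)
-480 + (-205/(-593) + G(15)/203)*882 = -480 + (-205/(-593) + 1/((-5 + 15)*203))*882 = -480 + (-205*(-1/593) + (1/203)/10)*882 = -480 + (205/593 + (⅒)*(1/203))*882 = -480 + (205/593 + 1/2030)*882 = -480 + (416743/1203790)*882 = -480 + 26254809/85985 = -15017991/85985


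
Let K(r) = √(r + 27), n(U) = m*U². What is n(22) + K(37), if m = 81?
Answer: 39212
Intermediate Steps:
n(U) = 81*U²
K(r) = √(27 + r)
n(22) + K(37) = 81*22² + √(27 + 37) = 81*484 + √64 = 39204 + 8 = 39212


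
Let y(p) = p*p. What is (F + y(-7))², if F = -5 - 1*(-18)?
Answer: 3844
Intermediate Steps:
F = 13 (F = -5 + 18 = 13)
y(p) = p²
(F + y(-7))² = (13 + (-7)²)² = (13 + 49)² = 62² = 3844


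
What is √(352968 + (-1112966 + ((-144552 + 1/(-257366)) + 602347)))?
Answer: I*√20017098066334434/257366 ≈ 549.73*I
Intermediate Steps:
√(352968 + (-1112966 + ((-144552 + 1/(-257366)) + 602347))) = √(352968 + (-1112966 + ((-144552 - 1/257366) + 602347))) = √(352968 + (-1112966 + (-37202770033/257366 + 602347))) = √(352968 + (-1112966 + 117820867969/257366)) = √(352968 - 168618739587/257366) = √(-77776777299/257366) = I*√20017098066334434/257366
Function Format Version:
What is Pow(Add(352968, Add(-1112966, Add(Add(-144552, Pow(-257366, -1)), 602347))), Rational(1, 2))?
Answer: Mul(Rational(1, 257366), I, Pow(20017098066334434, Rational(1, 2))) ≈ Mul(549.73, I)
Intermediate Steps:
Pow(Add(352968, Add(-1112966, Add(Add(-144552, Pow(-257366, -1)), 602347))), Rational(1, 2)) = Pow(Add(352968, Add(-1112966, Add(Add(-144552, Rational(-1, 257366)), 602347))), Rational(1, 2)) = Pow(Add(352968, Add(-1112966, Add(Rational(-37202770033, 257366), 602347))), Rational(1, 2)) = Pow(Add(352968, Add(-1112966, Rational(117820867969, 257366))), Rational(1, 2)) = Pow(Add(352968, Rational(-168618739587, 257366)), Rational(1, 2)) = Pow(Rational(-77776777299, 257366), Rational(1, 2)) = Mul(Rational(1, 257366), I, Pow(20017098066334434, Rational(1, 2)))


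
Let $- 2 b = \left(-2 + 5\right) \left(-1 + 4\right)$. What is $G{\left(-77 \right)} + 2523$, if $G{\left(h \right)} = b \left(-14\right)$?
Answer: $2586$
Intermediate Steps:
$b = - \frac{9}{2}$ ($b = - \frac{\left(-2 + 5\right) \left(-1 + 4\right)}{2} = - \frac{3 \cdot 3}{2} = \left(- \frac{1}{2}\right) 9 = - \frac{9}{2} \approx -4.5$)
$G{\left(h \right)} = 63$ ($G{\left(h \right)} = \left(- \frac{9}{2}\right) \left(-14\right) = 63$)
$G{\left(-77 \right)} + 2523 = 63 + 2523 = 2586$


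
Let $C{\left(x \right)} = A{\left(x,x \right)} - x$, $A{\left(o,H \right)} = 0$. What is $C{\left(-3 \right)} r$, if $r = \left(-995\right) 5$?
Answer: $-14925$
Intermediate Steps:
$C{\left(x \right)} = - x$ ($C{\left(x \right)} = 0 - x = - x$)
$r = -4975$
$C{\left(-3 \right)} r = \left(-1\right) \left(-3\right) \left(-4975\right) = 3 \left(-4975\right) = -14925$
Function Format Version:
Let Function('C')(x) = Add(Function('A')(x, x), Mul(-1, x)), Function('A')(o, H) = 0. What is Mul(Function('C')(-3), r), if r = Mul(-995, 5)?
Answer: -14925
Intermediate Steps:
Function('C')(x) = Mul(-1, x) (Function('C')(x) = Add(0, Mul(-1, x)) = Mul(-1, x))
r = -4975
Mul(Function('C')(-3), r) = Mul(Mul(-1, -3), -4975) = Mul(3, -4975) = -14925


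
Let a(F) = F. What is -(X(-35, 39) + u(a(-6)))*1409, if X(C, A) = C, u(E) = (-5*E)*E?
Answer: 302935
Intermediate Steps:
u(E) = -5*E²
-(X(-35, 39) + u(a(-6)))*1409 = -(-35 - 5*(-6)²)*1409 = -(-35 - 5*36)*1409 = -(-35 - 180)*1409 = -(-215)*1409 = -1*(-302935) = 302935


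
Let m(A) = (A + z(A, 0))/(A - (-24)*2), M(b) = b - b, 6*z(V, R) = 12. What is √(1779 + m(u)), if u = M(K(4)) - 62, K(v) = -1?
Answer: 3*√9709/7 ≈ 42.229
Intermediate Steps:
z(V, R) = 2 (z(V, R) = (⅙)*12 = 2)
M(b) = 0
u = -62 (u = 0 - 62 = -62)
m(A) = (2 + A)/(48 + A) (m(A) = (A + 2)/(A - (-24)*2) = (2 + A)/(A - 4*(-12)) = (2 + A)/(A + 48) = (2 + A)/(48 + A))
√(1779 + m(u)) = √(1779 + (2 - 62)/(48 - 62)) = √(1779 - 60/(-14)) = √(1779 - 1/14*(-60)) = √(1779 + 30/7) = √(12483/7) = 3*√9709/7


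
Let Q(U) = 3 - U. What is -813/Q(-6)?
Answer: -271/3 ≈ -90.333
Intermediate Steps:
-813/Q(-6) = -813/(3 - 1*(-6)) = -813/(3 + 6) = -813/9 = -813*1/9 = -271/3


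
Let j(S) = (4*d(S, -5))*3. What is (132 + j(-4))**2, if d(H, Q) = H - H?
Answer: 17424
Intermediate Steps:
d(H, Q) = 0
j(S) = 0 (j(S) = (4*0)*3 = 0*3 = 0)
(132 + j(-4))**2 = (132 + 0)**2 = 132**2 = 17424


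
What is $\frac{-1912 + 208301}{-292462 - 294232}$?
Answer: $- \frac{206389}{586694} \approx -0.35178$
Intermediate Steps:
$\frac{-1912 + 208301}{-292462 - 294232} = \frac{206389}{-586694} = 206389 \left(- \frac{1}{586694}\right) = - \frac{206389}{586694}$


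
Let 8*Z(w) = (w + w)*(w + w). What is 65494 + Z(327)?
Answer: 237917/2 ≈ 1.1896e+5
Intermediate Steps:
Z(w) = w²/2 (Z(w) = ((w + w)*(w + w))/8 = ((2*w)*(2*w))/8 = (4*w²)/8 = w²/2)
65494 + Z(327) = 65494 + (½)*327² = 65494 + (½)*106929 = 65494 + 106929/2 = 237917/2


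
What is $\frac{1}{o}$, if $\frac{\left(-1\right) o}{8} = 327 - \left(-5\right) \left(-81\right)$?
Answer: $\frac{1}{624} \approx 0.0016026$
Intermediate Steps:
$o = 624$ ($o = - 8 \left(327 - \left(-5\right) \left(-81\right)\right) = - 8 \left(327 - 405\right) = \left(-8\right) \left(-78\right) = 624$)
$\frac{1}{o} = \frac{1}{624}$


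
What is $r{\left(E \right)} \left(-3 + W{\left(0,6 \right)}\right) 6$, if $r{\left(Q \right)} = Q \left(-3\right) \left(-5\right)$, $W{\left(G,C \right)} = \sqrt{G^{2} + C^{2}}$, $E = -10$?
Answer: $-2700$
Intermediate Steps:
$W{\left(G,C \right)} = \sqrt{C^{2} + G^{2}}$
$r{\left(Q \right)} = 15 Q$ ($r{\left(Q \right)} = - 3 Q \left(-5\right) = 15 Q$)
$r{\left(E \right)} \left(-3 + W{\left(0,6 \right)}\right) 6 = 15 \left(-10\right) \left(-3 + \sqrt{6^{2} + 0^{2}}\right) 6 = - 150 \left(-3 + \sqrt{36 + 0}\right) 6 = - 150 \left(-3 + \sqrt{36}\right) 6 = - 150 \left(-3 + 6\right) 6 = - 150 \cdot 3 \cdot 6 = \left(-150\right) 18 = -2700$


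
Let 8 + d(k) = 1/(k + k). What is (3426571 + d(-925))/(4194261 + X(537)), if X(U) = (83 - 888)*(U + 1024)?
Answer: 6339141549/5434663600 ≈ 1.1664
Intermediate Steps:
d(k) = -8 + 1/(2*k) (d(k) = -8 + 1/(k + k) = -8 + 1/(2*k))
X(U) = -824320 - 805*U (X(U) = -805*(1024 + U) = -824320 - 805*U)
(3426571 + d(-925))/(4194261 + X(537)) = (3426571 + (-8 + (½)/(-925)))/(4194261 + (-824320 - 805*537)) = (3426571 + (-8 + (½)*(-1/925)))/(4194261 + (-824320 - 432285)) = (3426571 + (-8 - 1/1850))/(4194261 - 1256605) = (3426571 - 14801/1850)/2937656 = (6339141549/1850)*(1/2937656) = 6339141549/5434663600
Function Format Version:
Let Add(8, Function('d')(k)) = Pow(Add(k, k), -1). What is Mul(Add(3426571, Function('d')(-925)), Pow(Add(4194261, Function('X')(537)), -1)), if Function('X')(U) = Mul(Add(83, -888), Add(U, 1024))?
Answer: Rational(6339141549, 5434663600) ≈ 1.1664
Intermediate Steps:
Function('d')(k) = Add(-8, Mul(Rational(1, 2), Pow(k, -1))) (Function('d')(k) = Add(-8, Pow(Add(k, k), -1)) = Add(-8, Pow(Mul(2, k), -1)) = Add(-8, Mul(Rational(1, 2), Pow(k, -1))))
Function('X')(U) = Add(-824320, Mul(-805, U)) (Function('X')(U) = Mul(-805, Add(1024, U)) = Add(-824320, Mul(-805, U)))
Mul(Add(3426571, Function('d')(-925)), Pow(Add(4194261, Function('X')(537)), -1)) = Mul(Add(3426571, Add(-8, Mul(Rational(1, 2), Pow(-925, -1)))), Pow(Add(4194261, Add(-824320, Mul(-805, 537))), -1)) = Mul(Add(3426571, Add(-8, Mul(Rational(1, 2), Rational(-1, 925)))), Pow(Add(4194261, Add(-824320, -432285)), -1)) = Mul(Add(3426571, Add(-8, Rational(-1, 1850))), Pow(Add(4194261, -1256605), -1)) = Mul(Add(3426571, Rational(-14801, 1850)), Pow(2937656, -1)) = Mul(Rational(6339141549, 1850), Rational(1, 2937656)) = Rational(6339141549, 5434663600)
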